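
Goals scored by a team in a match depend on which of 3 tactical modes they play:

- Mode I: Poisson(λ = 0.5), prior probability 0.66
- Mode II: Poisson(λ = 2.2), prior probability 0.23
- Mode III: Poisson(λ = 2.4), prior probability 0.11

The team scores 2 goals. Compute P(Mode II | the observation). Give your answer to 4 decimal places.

0.4391

Apply Bayes' rule: the posterior for each component is proportional to its prior times its likelihood at x.
Poisson probabilities:
  p_I = e^(−0.5)·0.5^2/2! = 0.0758163
  p_II = e^(−2.2)·2.2^2/2! = 0.268144
  p_III = e^(−2.4)·2.4^2/2! = 0.261268
Prior × likelihood for each component:
  w_I·p_I = 0.66 × 0.0758163 = 0.0500388
  w_II·p_II = 0.23 × 0.268144 = 0.061673
  w_III·p_III = 0.11 × 0.261268 = 0.0287394
Denominator: 0.0500388 + 0.061673 + 0.0287394 = 0.140451
Responsibility of Mode II: 0.061673 / 0.140451 ≈ 0.4391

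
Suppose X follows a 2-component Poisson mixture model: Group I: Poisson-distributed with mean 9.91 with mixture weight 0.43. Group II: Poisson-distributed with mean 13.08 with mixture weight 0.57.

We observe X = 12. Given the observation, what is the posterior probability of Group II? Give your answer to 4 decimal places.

0.6088

Apply Bayes' rule: the posterior for each component is proportional to its prior times its likelihood at x.
Poisson probabilities:
  L_I = 0.093044
  L_II = 0.109241
Multiply by the mixture weights:
  π_I·L_I = 0.43 × 0.093044 = 0.0400089
  π_II·L_II = 0.57 × 0.109241 = 0.0622672
Normaliser: 0.0400089 + 0.0622672 = 0.102276
P(Group II | 12) ≈ 0.6088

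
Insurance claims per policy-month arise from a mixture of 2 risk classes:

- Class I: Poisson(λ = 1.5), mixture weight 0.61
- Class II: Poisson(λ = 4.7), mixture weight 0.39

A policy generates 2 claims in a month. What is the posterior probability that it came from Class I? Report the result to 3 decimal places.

Posterior ∝ prior × likelihood, so P(k | x) ∝ π_k f_k(x); normalise over all components.
Component likelihoods at x = 2 claims:
  p_I = e^(−1.5)·1.5^2/2! = 0.251021
  p_II = e^(−4.7)·4.7^2/2! = 0.100457
Weight by the priors:
  π_I·p_I = 0.61 × 0.251021 = 0.153123
  π_II·p_II = 0.39 × 0.100457 = 0.0391784
Sum: 0.153123 + 0.0391784 = 0.192301
P(Class I | the observation) = 0.153123 / 0.192301 ≈ 0.796

0.796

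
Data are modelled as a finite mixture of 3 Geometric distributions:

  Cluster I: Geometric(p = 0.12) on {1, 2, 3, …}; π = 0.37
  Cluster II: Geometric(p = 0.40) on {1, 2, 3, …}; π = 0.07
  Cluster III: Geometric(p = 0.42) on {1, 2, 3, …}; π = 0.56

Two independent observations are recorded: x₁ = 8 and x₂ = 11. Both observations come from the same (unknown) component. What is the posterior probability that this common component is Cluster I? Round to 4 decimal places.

0.9817

The responsibility of component k is P(Z=k) f_k(x) divided by Σ_j P(Z=j) f_j(x).
Since both observations come from the same component, the likelihood for component k is f_k(x₁)·f_k(x₂).
  p_I = [0.12·(1−0.12)^7 = 0.12·0.408676 = 0.0490411] × [0.0334201] = 0.00163896
  p_II = [0.40·(1−0.40)^7 = 0.40·0.0279936 = 0.0111974] × [0.00241865] = 2.70827e-05
  p_III = [0.42·(1−0.42)^7 = 0.42·0.0220798 = 0.00927353] × [0.00180938] = 1.67793e-05
Multiply by the mixture weights:
  P(Z=I)·p_I = 0.37 × 0.00163896 = 0.000606415
  P(Z=II)·p_II = 0.07 × 2.70827e-05 = 1.89579e-06
  P(Z=III)·p_III = 0.56 × 1.67793e-05 = 9.39642e-06
Sum: 0.000606415 + 1.89579e-06 + 9.39642e-06 = 0.000617707
P(Cluster I | x₁,x₂) = 0.000606415 / 0.000617707 ≈ 0.9817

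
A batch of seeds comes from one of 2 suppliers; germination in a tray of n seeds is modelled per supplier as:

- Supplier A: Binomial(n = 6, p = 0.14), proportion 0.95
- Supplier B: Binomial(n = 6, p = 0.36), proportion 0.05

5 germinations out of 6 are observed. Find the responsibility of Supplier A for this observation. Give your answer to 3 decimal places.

0.185

The responsibility of component k is π_k f_k(x) divided by Σ_j π_j f_j(x).
Evaluate each component's likelihood at the observed value:
  L_A = 0.000277517
  L_B = 0.023219
Prior × likelihood for each component:
  π_A·L_A = 0.95 × 0.000277517 = 0.000263641
  π_B·L_B = 0.05 × 0.023219 = 0.00116095
Evidence: 0.000263641 + 0.00116095 = 0.00142459
So the posterior for Supplier A is 0.000263641 / 0.00142459 ≈ 0.185.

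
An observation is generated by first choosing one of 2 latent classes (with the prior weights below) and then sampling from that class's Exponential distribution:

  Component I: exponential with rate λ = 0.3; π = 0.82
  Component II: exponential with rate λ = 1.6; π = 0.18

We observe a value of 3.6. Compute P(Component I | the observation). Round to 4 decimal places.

0.9893

Apply Bayes' rule: the posterior for each component is proportional to its prior times its likelihood at x.
Component likelihoods at x = 3.6:
  p_I = 0.101879
  p_II = 0.00504178
Multiply by the mixture weights:
  π_I·p_I = 0.82 × 0.101879 = 0.0835405
  π_II·p_II = 0.18 × 0.00504178 = 0.00090752
Denominator: 0.0835405 + 0.00090752 = 0.084448
P(Component I | x) = 0.0835405 / 0.084448 ≈ 0.9893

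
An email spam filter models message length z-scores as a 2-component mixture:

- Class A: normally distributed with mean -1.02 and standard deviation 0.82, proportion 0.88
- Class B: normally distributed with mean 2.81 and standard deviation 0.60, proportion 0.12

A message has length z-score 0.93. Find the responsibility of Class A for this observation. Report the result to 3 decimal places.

Posterior ∝ prior × likelihood, so P(k | x) ∝ π_k f_k(x); normalise over all components.
Normal densities:
  L_A = 0.0287808
  L_B = 0.00490745
Weight by the priors:
  π_A·L_A = 0.88 × 0.0287808 = 0.0253271
  π_B·L_B = 0.12 × 0.00490745 = 0.000588893
Sum: 0.0253271 + 0.000588893 = 0.025916
So the posterior for Class A is 0.0253271 / 0.025916 ≈ 0.977.

0.977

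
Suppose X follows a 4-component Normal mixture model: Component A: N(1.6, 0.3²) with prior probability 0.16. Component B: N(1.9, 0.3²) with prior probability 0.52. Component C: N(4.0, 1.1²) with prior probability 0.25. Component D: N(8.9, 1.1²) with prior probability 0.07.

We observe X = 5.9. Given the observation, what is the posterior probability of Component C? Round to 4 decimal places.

P(component k | x) = π_k·f_k(x) / marginal(x), where marginal(x) = Σ_j π_j·f_j(x).
Evaluate each component's likelihood at the observed value:
  p_A = 3.25158e-45
  p_B = 3.31005e-39
  p_C = 0.0815952
  p_D = 0.00879777
Multiply by the mixture weights:
  π_A·p_A = 0.16 × 3.25158e-45 = 5.20253e-46
  π_B·p_B = 0.52 × 3.31005e-39 = 1.72123e-39
  π_C·p_C = 0.25 × 0.0815952 = 0.0203988
  π_D·p_D = 0.07 × 0.00879777 = 0.000615844
Evidence: 5.20253e-46 + 1.72123e-39 + 0.0203988 + 0.000615844 = 0.0210147
P(Component C | data) ≈ 0.9707

0.9707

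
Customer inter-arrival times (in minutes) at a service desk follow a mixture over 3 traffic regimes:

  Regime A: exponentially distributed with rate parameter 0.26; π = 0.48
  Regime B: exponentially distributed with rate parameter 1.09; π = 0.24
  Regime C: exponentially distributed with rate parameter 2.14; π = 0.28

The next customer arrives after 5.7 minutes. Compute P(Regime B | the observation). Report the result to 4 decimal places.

By Bayes' theorem, P(k | x) = π_k f_k(x) / Σ_j π_j f_j(x).
Evaluate each component's likelihood at the observed value:
  L_A = 0.26·e^(−0.26·5.7) = 0.26·e^(−1.4820) = 0.0590675
  L_B = 1.09·e^(−1.09·5.7) = 1.09·e^(−6.2130) = 0.00218351
  L_C = 2.14·e^(−2.14·5.7) = 2.14·e^(−12.1980) = 1.07867e-05
Weight by the priors:
  π_A·L_A = 0.48 × 0.0590675 = 0.0283524
  π_B·L_B = 0.24 × 0.00218351 = 0.000524042
  π_C·L_C = 0.28 × 1.07867e-05 = 3.02028e-06
Evidence: 0.0283524 + 0.000524042 + 3.02028e-06 = 0.0288795
So the posterior for Regime B is 0.000524042 / 0.0288795 ≈ 0.0181.

0.0181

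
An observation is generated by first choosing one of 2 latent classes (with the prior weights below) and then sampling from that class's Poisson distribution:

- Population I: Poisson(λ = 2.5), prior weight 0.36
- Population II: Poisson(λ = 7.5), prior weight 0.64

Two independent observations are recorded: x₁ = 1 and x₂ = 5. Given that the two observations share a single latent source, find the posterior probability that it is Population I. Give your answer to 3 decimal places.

Posterior ∝ prior × likelihood, so P(k | x) ∝ π_k f_k(x); normalise over all components.
Since both observations come from the same component, the likelihood for component k is f_k(x₁)·f_k(x₂).
  f_I = [0.205212] × [0.0668009] = 0.0137084
  f_II = [0.00414813] × [0.109375] = 0.0004537
Multiply by the mixture weights:
  π_I·f_I = 0.36 × 0.0137084 = 0.00493502
  π_II·f_II = 0.64 × 0.0004537 = 0.000290368
Evidence: 0.00493502 + 0.000290368 = 0.00522539
So the posterior for Population I is 0.00493502 / 0.00522539 ≈ 0.944.

0.944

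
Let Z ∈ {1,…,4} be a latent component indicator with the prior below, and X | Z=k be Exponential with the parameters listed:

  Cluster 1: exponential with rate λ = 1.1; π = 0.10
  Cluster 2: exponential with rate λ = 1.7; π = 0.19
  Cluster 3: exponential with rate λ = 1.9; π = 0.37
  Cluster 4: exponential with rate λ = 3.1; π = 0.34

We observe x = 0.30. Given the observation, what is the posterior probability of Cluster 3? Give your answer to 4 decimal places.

Apply Bayes' rule: the posterior for each component is proportional to its prior times its likelihood at x.
Exponential densities:
  L_1 = 0.790816
  L_2 = 1.02084
  L_3 = 1.0745
  L_4 = 1.22312
Prior × likelihood for each component:
  w_1·L_1 = 0.10 × 0.790816 = 0.0790816
  w_2·L_2 = 0.19 × 1.02084 = 0.19396
  w_3·L_3 = 0.37 × 1.0745 = 0.397564
  w_4·L_4 = 0.34 × 1.22312 = 0.41586
Evidence: 0.0790816 + 0.19396 + 0.397564 + 0.41586 = 1.08647
So the posterior for Cluster 3 is 0.397564 / 1.08647 ≈ 0.3659.

0.3659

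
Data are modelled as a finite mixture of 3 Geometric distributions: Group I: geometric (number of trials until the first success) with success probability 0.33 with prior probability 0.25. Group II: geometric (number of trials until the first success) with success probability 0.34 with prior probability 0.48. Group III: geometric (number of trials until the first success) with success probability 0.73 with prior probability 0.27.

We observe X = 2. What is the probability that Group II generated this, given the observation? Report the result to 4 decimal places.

P(component k | x) = w_k·f_k(x) / marginal(x), where marginal(x) = Σ_j w_j·f_j(x).
Evaluate each component's likelihood at the observed value:
  p_I = 0.33·(1−0.33)^1 = 0.33·0.67 = 0.2211
  p_II = 0.34·(1−0.34)^1 = 0.34·0.66 = 0.2244
  p_III = 0.73·(1−0.73)^1 = 0.73·0.27 = 0.1971
Unnormalised posteriors:
  w_I·p_I = 0.25 × 0.2211 = 0.055275
  w_II·p_II = 0.48 × 0.2244 = 0.107712
  w_III·p_III = 0.27 × 0.1971 = 0.053217
Evidence: 0.055275 + 0.107712 + 0.053217 = 0.216204
Responsibility of Group II: 0.107712 / 0.216204 ≈ 0.4982

0.4982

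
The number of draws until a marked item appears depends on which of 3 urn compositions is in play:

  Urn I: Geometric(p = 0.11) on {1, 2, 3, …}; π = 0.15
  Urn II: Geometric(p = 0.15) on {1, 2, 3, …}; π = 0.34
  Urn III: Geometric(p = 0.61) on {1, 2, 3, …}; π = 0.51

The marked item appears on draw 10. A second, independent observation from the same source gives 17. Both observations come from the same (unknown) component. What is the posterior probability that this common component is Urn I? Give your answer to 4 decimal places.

0.4283

Posterior ∝ prior × likelihood, so P(k | x) ∝ w_k f_k(x); normalise over all components.
Since both observations come from the same component, the likelihood for component k is f_k(x₁)·f_k(x₂).
  f_I = [0.11·(1−0.11)^9 = 0.11·0.350356 = 0.0385392] × [0.0170464] = 0.000656955
  f_II = [0.15·(1−0.15)^9 = 0.15·0.231617 = 0.0347425] × [0.0111377] = 0.000386951
  f_III = [0.61·(1−0.61)^9 = 0.61·0.000208728 = 0.000127324] × [1.74728e-07] = 2.22472e-11
Unnormalised posteriors:
  w_I·f_I = 0.15 × 0.000656955 = 9.85432e-05
  w_II·f_II = 0.34 × 0.000386951 = 0.000131563
  w_III·f_III = 0.51 × 2.22472e-11 = 1.13461e-11
Denominator: 9.85432e-05 + 0.000131563 + 1.13461e-11 = 0.000230106
P(Urn I | x₁, x₂) ≈ 0.4283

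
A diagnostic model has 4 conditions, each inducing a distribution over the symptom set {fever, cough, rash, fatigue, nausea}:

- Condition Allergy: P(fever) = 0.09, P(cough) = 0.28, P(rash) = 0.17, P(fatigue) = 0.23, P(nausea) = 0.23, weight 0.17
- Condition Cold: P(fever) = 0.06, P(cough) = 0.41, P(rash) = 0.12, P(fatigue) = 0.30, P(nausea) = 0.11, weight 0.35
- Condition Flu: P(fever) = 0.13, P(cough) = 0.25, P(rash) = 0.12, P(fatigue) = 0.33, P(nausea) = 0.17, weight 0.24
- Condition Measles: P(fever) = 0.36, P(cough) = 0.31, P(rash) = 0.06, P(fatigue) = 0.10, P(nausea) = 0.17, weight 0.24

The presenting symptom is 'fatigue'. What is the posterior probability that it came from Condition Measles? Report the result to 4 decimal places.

0.0970

P(component k | x) = π_k·f_k(x) / marginal(x), where marginal(x) = Σ_j π_j·f_j(x).
Categorical probabilities:
  p_Allergy = P(fatigue | comp) = 0.23
  p_Cold = P(fatigue | comp) = 0.30
  p_Flu = P(fatigue | comp) = 0.33
  p_Measles = P(fatigue | comp) = 0.10
Unnormalised posteriors:
  π_Allergy·p_Allergy = 0.17 × 0.23 = 0.0391
  π_Cold·p_Cold = 0.35 × 0.3 = 0.105
  π_Flu·p_Flu = 0.24 × 0.33 = 0.0792
  π_Measles·p_Measles = 0.24 × 0.1 = 0.024
Denominator: 0.0391 + 0.105 + 0.0792 + 0.024 = 0.2473
P(Condition Measles | data) ≈ 0.0970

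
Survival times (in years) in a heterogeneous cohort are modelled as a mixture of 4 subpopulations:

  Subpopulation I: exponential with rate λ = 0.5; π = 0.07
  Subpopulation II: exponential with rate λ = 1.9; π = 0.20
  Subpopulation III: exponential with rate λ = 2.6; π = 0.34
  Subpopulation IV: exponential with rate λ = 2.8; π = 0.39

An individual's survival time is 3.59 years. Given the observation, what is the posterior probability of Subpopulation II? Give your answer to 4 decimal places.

Posterior ∝ prior × likelihood, so P(k | x) ∝ π_k f_k(x); normalise over all components.
Evaluate each component's likelihood at the observed value:
  p_I = 0.0830637
  p_II = 0.0020722
  p_III = 0.000229757
  p_IV = 0.000120678
Unnormalised posteriors:
  π_I·p_I = 0.07 × 0.0830637 = 0.00581446
  π_II·p_II = 0.20 × 0.0020722 = 0.000414439
  π_III·p_III = 0.34 × 0.000229757 = 7.81174e-05
  π_IV·p_IV = 0.39 × 0.000120678 = 4.70646e-05
Marginal: 0.00581446 + 0.000414439 + 7.81174e-05 + 4.70646e-05 = 0.00635408
P(Subpopulation II | x) ≈ 0.0652

0.0652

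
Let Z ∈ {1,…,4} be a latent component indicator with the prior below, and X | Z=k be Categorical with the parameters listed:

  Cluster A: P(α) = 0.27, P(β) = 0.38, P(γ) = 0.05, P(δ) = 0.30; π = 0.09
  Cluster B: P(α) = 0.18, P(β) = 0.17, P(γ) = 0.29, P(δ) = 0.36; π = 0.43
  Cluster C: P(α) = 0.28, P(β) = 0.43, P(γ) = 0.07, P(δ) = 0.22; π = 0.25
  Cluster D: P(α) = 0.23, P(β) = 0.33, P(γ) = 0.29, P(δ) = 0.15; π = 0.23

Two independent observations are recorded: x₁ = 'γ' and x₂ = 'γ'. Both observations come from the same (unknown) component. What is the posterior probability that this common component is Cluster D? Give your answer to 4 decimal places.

The responsibility of component k is P(Z=k) f_k(x) divided by Σ_j P(Z=j) f_j(x).
Since both observations come from the same component, the likelihood for component k is f_k(x₁)·f_k(x₂).
  L_A = [P(γ | comp) = 0.05] × [0.05] = 0.0025
  L_B = [P(γ | comp) = 0.29] × [0.29] = 0.0841
  L_C = [P(γ | comp) = 0.07] × [0.07] = 0.0049
  L_D = [P(γ | comp) = 0.29] × [0.29] = 0.0841
Unnormalised posteriors:
  P(Z=A)·L_A = 0.09 × 0.0025 = 0.000225
  P(Z=B)·L_B = 0.43 × 0.0841 = 0.036163
  P(Z=C)·L_C = 0.25 × 0.0049 = 0.001225
  P(Z=D)·L_D = 0.23 × 0.0841 = 0.019343
Sum: 0.000225 + 0.036163 + 0.001225 + 0.019343 = 0.056956
Responsibility of Cluster D: 0.019343 / 0.056956 ≈ 0.3396

0.3396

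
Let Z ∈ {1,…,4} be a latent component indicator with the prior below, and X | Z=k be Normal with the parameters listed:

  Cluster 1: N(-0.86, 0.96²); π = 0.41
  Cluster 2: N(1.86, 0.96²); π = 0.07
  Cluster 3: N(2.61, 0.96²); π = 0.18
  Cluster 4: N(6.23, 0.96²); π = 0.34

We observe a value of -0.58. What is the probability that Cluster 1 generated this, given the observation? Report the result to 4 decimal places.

P(component k | x) = w_k·f_k(x) / marginal(x), where marginal(x) = Σ_j w_j·f_j(x).
Normal densities:
  f_1 = (1/(0.96·√(2π)))·exp(−(-0.58−-0.86)²/(2·0.96²)) = 0.415565·exp(-0.04253) = 0.39826
  f_2 = (1/(0.96·√(2π)))·exp(−(-0.58−1.86)²/(2·0.96²)) = 0.415565·exp(-3.23003) = 0.0164381
  f_3 = (1/(0.96·√(2π)))·exp(−(-0.58−2.61)²/(2·0.96²)) = 0.415565·exp(-5.52089) = 0.00166321
  f_4 = (1/(0.96·√(2π)))·exp(−(-0.58−6.23)²/(2·0.96²)) = 0.415565·exp(-25.16064) = 4.91484e-12
Prior × likelihood for each component:
  w_1·f_1 = 0.41 × 0.39826 = 0.163286
  w_2·f_2 = 0.07 × 0.0164381 = 0.00115067
  w_3·f_3 = 0.18 × 0.00166321 = 0.000299378
  w_4·f_4 = 0.34 × 4.91484e-12 = 1.67105e-12
Normaliser: 0.163286 + 0.00115067 + 0.000299378 + 1.67105e-12 = 0.164736
Responsibility of Cluster 1: 0.163286 / 0.164736 ≈ 0.9912

0.9912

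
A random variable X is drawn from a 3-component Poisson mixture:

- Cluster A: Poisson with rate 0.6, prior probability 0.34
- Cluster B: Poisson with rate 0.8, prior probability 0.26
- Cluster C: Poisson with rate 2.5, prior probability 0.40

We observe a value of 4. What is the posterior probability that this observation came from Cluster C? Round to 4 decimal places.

0.9468

The responsibility of component k is π_k f_k(x) divided by Σ_j π_j f_j(x).
Component likelihoods at x = 4:
  p_A = e^(−0.6)·0.6^4/4! = 0.00296358
  p_B = e^(−0.8)·0.8^4/4! = 0.00766855
  p_C = e^(−2.5)·2.5^4/4! = 0.133602
Multiply by the mixture weights:
  π_A·p_A = 0.34 × 0.00296358 = 0.00100762
  π_B·p_B = 0.26 × 0.00766855 = 0.00199382
  π_C·p_C = 0.40 × 0.133602 = 0.0534408
Marginal: 0.00100762 + 0.00199382 + 0.0534408 = 0.0564422
So the posterior for Cluster C is 0.0534408 / 0.0564422 ≈ 0.9468.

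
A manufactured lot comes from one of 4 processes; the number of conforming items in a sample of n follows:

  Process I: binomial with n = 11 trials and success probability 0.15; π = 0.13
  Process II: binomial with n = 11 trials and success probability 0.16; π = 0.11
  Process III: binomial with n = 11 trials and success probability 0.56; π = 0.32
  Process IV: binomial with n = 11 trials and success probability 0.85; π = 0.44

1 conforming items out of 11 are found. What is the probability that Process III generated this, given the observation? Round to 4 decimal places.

0.0070

The responsibility of component k is P(Z=k) f_k(x) divided by Σ_j P(Z=j) f_j(x).
Binomial probabilities:
  p_I = C(11,1)·0.15^1·0.85^10 = 11·0.15·0.196874 = 0.324843
  p_II = C(11,1)·0.16^1·0.84^10 = 11·0.16·0.174901 = 0.307826
  p_III = C(11,1)·0.56^1·0.44^10 = 11·0.56·0.000271974 = 0.00167536
  p_IV = C(11,1)·0.85^1·0.15^10 = 11·0.85·5.7665e-09 = 5.39168e-08
Weight by the priors:
  P(Z=I)·p_I = 0.13 × 0.324843 = 0.0422296
  P(Z=II)·p_II = 0.11 × 0.307826 = 0.0338609
  P(Z=III)·p_III = 0.32 × 0.00167536 = 0.000536114
  P(Z=IV)·p_IV = 0.44 × 5.39168e-08 = 2.37234e-08
Marginal: 0.0422296 + 0.0338609 + 0.000536114 + 2.37234e-08 = 0.0766266
P(Process III | 1 conforming items out of 11) = 0.000536114 / 0.0766266 ≈ 0.0070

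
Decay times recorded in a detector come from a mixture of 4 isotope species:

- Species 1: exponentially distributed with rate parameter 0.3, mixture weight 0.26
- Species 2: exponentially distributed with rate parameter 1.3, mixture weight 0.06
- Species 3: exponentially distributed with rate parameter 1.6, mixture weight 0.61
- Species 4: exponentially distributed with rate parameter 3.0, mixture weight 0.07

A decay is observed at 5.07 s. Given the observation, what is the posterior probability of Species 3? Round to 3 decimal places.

Apply Bayes' rule: the posterior for each component is proportional to its prior times its likelihood at x.
Component likelihoods at x = 5.07 s:
  L_1 = 0.3·e^(−0.3·5.07) = 0.3·e^(−1.5210) = 0.065548
  L_2 = 1.3·e^(−1.3·5.07) = 1.3·e^(−6.5910) = 0.00178447
  L_3 = 1.6·e^(−1.6·5.07) = 1.6·e^(−8.1120) = 0.000479869
  L_4 = 3.0·e^(−3.0·5.07) = 3.0·e^(−15.2100) = 7.43879e-07
Multiply by the mixture weights:
  w_1·L_1 = 0.26 × 0.065548 = 0.0170425
  w_2·L_2 = 0.06 × 0.00178447 = 0.000107068
  w_3·L_3 = 0.61 × 0.000479869 = 0.00029272
  w_4·L_4 = 0.07 × 7.43879e-07 = 5.20715e-08
Evidence: 0.0170425 + 0.000107068 + 0.00029272 + 5.20715e-08 = 0.0174423
Responsibility of Species 3: 0.00029272 / 0.0174423 ≈ 0.017

0.017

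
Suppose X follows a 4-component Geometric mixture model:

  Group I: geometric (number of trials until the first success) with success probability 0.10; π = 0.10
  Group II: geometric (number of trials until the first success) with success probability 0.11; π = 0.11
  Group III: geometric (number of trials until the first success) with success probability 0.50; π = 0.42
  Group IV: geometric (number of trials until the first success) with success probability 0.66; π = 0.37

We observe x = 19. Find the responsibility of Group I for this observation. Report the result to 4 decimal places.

0.5025

P(component k | x) = w_k·f_k(x) / marginal(x), where marginal(x) = Σ_j w_j·f_j(x).
Geometric probabilities:
  f_I = 0.0150095
  f_II = 0.0135025
  f_III = 1.90735e-06
  f_IV = 2.43313e-09
Multiply by the mixture weights:
  w_I·f_I = 0.10 × 0.0150095 = 0.00150095
  w_II·f_II = 0.11 × 0.0135025 = 0.00148527
  w_III·f_III = 0.42 × 1.90735e-06 = 8.01086e-07
  w_IV·f_IV = 0.37 × 2.43313e-09 = 9.00256e-10
Marginal: 0.00150095 + 0.00148527 + 8.01086e-07 + 9.00256e-10 = 0.00298702
P(Group I | data) ≈ 0.5025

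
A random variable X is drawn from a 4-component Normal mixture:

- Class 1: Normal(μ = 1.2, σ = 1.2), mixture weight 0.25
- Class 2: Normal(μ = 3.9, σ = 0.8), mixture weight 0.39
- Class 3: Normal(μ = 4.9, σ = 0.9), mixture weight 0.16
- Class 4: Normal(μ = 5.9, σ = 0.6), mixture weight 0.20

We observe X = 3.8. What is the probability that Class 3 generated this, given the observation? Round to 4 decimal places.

The responsibility of component k is π_k f_k(x) divided by Σ_j π_j f_j(x).
Evaluate each component's likelihood at the observed value:
  L_1 = (1/(1.2·√(2π)))·exp(−(3.8−1.2)²/(2·1.2²)) = 0.332452·exp(-2.34722) = 0.0317939
  L_2 = (1/(0.8·√(2π)))·exp(−(3.8−3.9)²/(2·0.8²)) = 0.498678·exp(-0.00781) = 0.494797
  L_3 = (1/(0.9·√(2π)))·exp(−(3.8−4.9)²/(2·0.9²)) = 0.443269·exp(-0.74691) = 0.210033
  L_4 = (1/(0.6·√(2π)))·exp(−(3.8−5.9)²/(2·0.6²)) = 0.664904·exp(-6.12500) = 0.00145447
Unnormalised posteriors:
  π_1·L_1 = 0.25 × 0.0317939 = 0.00794846
  π_2·L_2 = 0.39 × 0.494797 = 0.192971
  π_3·L_3 = 0.16 × 0.210033 = 0.0336052
  π_4·L_4 = 0.20 × 0.00145447 = 0.000290894
Marginal: 0.00794846 + 0.192971 + 0.0336052 + 0.000290894 = 0.234815
P(Class 3 | data) ≈ 0.1431

0.1431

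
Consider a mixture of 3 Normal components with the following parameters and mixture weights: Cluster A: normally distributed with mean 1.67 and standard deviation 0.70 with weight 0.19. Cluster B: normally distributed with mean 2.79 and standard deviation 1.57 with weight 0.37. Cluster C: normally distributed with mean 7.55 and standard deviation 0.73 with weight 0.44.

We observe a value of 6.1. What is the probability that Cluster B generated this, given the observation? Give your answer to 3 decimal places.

By Bayes' theorem, P(k | x) = π_k f_k(x) / Σ_j π_j f_j(x).
Component likelihoods at x = 6.1:
  f_A = 1.14522e-09
  f_B = 0.0275312
  f_C = 0.0760074
Prior × likelihood for each component:
  π_A·f_A = 0.19 × 1.14522e-09 = 2.17591e-10
  π_B·f_B = 0.37 × 0.0275312 = 0.0101865
  π_C·f_C = 0.44 × 0.0760074 = 0.0334433
Normaliser: 2.17591e-10 + 0.0101865 + 0.0334433 = 0.0436298
Responsibility of Cluster B: 0.0101865 / 0.0436298 ≈ 0.233

0.233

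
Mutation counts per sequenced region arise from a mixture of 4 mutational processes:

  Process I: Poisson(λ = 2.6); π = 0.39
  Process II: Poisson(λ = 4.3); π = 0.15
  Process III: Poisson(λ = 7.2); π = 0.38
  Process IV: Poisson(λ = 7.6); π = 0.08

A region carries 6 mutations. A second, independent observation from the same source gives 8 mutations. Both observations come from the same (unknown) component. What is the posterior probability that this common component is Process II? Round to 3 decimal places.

0.073

P(component k | x) = w_k·f_k(x) / marginal(x), where marginal(x) = Σ_j w_j·f_j(x).
Since both observations come from the same component, the likelihood for component k is f_k(x₁)·f_k(x₂).
  f_I = [e^(−2.6)·2.6^6/6! = 0.0318671] × [0.00384681] = 0.000122586
  f_II = [e^(−4.3)·4.3^6/6! = 0.119127] × [0.0393333] = 0.00468568
  f_III = [e^(−7.2)·7.2^6/6! = 0.144458] × [0.133727] = 0.019318
  f_IV = [e^(−7.6)·7.6^6/6! = 0.13394] × [0.13815] = 0.0185038
Unnormalised posteriors:
  w_I·f_I = 0.39 × 0.000122586 = 4.78087e-05
  w_II·f_II = 0.15 × 0.00468568 = 0.000702852
  w_III·f_III = 0.38 × 0.019318 = 0.00734083
  w_IV·f_IV = 0.08 × 0.0185038 = 0.0014803
Sum: 4.78087e-05 + 0.000702852 + 0.00734083 + 0.0014803 = 0.00957179
Responsibility of Process II: 0.000702852 / 0.00957179 ≈ 0.073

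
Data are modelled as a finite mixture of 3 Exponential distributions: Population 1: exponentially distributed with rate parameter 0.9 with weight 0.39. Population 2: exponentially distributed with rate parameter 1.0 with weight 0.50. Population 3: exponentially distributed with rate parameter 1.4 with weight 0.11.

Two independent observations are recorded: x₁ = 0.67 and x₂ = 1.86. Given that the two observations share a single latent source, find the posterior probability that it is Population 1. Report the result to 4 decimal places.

Apply Bayes' rule: the posterior for each component is proportional to its prior times its likelihood at x.
Since both observations come from the same component, the likelihood for component k is f_k(x₁)·f_k(x₂).
  L_1 = [0.492451] × [0.168746] = 0.0830991
  L_2 = [0.511709] × [0.155673] = 0.079659
  L_3 = [0.547974] × [0.103568] = 0.0567525
Unnormalised posteriors:
  w_1·L_1 = 0.39 × 0.0830991 = 0.0324087
  w_2·L_2 = 0.50 × 0.079659 = 0.0398295
  w_3·L_3 = 0.11 × 0.0567525 = 0.00624278
Denominator: 0.0324087 + 0.0398295 + 0.00624278 = 0.0784809
P(Population 1 | x₁, x₂) = 0.0324087 / 0.0784809 ≈ 0.4129

0.4129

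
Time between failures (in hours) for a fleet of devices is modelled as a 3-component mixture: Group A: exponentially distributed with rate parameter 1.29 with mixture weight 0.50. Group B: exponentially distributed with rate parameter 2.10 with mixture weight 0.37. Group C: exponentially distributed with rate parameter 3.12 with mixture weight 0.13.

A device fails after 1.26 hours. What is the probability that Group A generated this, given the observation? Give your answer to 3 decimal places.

Apply Bayes' rule: the posterior for each component is proportional to its prior times its likelihood at x.
Evaluate each component's likelihood at the observed value:
  L_A = 1.29·e^(−1.29·1.26) = 1.29·e^(−1.6254) = 0.253914
  L_B = 2.10·e^(−2.10·1.26) = 2.10·e^(−2.6460) = 0.148962
  L_C = 3.12·e^(−3.12·1.26) = 3.12·e^(−3.9312) = 0.0612148
Weight by the priors:
  w_A·L_A = 0.50 × 0.253914 = 0.126957
  w_B·L_B = 0.37 × 0.148962 = 0.055116
  w_C·L_C = 0.13 × 0.0612148 = 0.00795792
Normaliser: 0.126957 + 0.055116 + 0.00795792 = 0.190031
Responsibility of Group A: 0.126957 / 0.190031 ≈ 0.668

0.668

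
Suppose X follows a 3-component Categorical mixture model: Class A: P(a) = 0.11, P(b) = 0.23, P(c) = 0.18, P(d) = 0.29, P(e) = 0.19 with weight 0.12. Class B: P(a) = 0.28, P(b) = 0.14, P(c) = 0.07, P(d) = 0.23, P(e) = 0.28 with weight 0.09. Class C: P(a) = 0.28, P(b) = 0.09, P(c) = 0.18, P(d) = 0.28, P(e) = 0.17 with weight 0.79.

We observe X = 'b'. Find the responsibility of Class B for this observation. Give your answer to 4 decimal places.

By Bayes' theorem, P(k | x) = π_k f_k(x) / Σ_j π_j f_j(x).
Evaluate each component's likelihood at the observed value:
  p_A = 0.23
  p_B = 0.14
  p_C = 0.09
Weight by the priors:
  π_A·p_A = 0.12 × 0.23 = 0.0276
  π_B·p_B = 0.09 × 0.14 = 0.0126
  π_C·p_C = 0.79 × 0.09 = 0.0711
Denominator: 0.0276 + 0.0126 + 0.0711 = 0.1113
P(Class B | data) ≈ 0.1132

0.1132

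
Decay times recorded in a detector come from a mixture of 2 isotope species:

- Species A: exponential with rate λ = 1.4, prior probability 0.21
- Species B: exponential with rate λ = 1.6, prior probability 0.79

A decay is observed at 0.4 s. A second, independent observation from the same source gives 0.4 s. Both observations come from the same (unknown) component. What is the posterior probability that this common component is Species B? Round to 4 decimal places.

By Bayes' theorem, P(k | x) = π_k f_k(x) / Σ_j π_j f_j(x).
Since both observations come from the same component, the likelihood for component k is f_k(x₁)·f_k(x₂).
  L_A = [0.799693] × [0.799693] = 0.639508
  L_B = [0.843668] × [0.843668] = 0.711775
Multiply by the mixture weights:
  π_A·L_A = 0.21 × 0.639508 = 0.134297
  π_B·L_B = 0.79 × 0.711775 = 0.562303
Sum: 0.134297 + 0.562303 = 0.696599
P(Species B | x) ≈ 0.8072

0.8072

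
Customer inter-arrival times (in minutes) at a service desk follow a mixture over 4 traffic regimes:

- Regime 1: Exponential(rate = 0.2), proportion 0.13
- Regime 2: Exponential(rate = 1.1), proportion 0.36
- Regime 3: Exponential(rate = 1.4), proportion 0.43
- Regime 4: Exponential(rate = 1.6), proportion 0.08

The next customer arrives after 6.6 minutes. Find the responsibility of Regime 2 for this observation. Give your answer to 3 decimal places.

Apply Bayes' rule: the posterior for each component is proportional to its prior times its likelihood at x.
Component likelihoods at x = 6.6 minutes:
  L_1 = 0.2·e^(−0.2·6.6) = 0.2·e^(−1.3200) = 0.0534271
  L_2 = 1.1·e^(−1.1·6.6) = 1.1·e^(−7.2600) = 0.000773419
  L_3 = 1.4·e^(−1.4·6.6) = 1.4·e^(−9.2400) = 0.000135909
  L_4 = 1.6·e^(−1.6·6.6) = 1.6·e^(−10.5600) = 4.14926e-05
Multiply by the mixture weights:
  π_1·L_1 = 0.13 × 0.0534271 = 0.00694552
  π_2·L_2 = 0.36 × 0.000773419 = 0.000278431
  π_3·L_3 = 0.43 × 0.000135909 = 5.84407e-05
  π_4·L_4 = 0.08 × 4.14926e-05 = 3.3194e-06
Evidence: 0.00694552 + 0.000278431 + 5.84407e-05 + 3.3194e-06 = 0.00728571
P(Regime 2 | x) = 0.000278431 / 0.00728571 ≈ 0.038

0.038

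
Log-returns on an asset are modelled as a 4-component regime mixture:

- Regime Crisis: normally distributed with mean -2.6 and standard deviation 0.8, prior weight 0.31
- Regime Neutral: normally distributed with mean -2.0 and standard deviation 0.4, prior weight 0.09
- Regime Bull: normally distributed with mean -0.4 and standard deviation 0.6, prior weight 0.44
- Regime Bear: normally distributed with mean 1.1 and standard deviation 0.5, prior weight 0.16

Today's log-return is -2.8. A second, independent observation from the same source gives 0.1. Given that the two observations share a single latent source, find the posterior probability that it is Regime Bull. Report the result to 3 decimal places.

P(component k | x) = w_k·f_k(x) / marginal(x), where marginal(x) = Σ_j w_j·f_j(x).
Since both observations come from the same component, the likelihood for component k is f_k(x₁)·f_k(x₂).
  p_Crisis = [(1/(0.8·√(2π)))·exp(−(-2.8−-2.6)²/(2·0.8²)) = 0.498678·exp(-0.03125) = 0.483335] × [0.0016764] = 0.000810262
  p_Neutral = [(1/(0.4·√(2π)))·exp(−(-2.8−-2.0)²/(2·0.4²)) = 0.997356·exp(-2.00000) = 0.134977] × [1.03212e-06] = 1.39313e-07
  p_Bull = [(1/(0.6·√(2π)))·exp(−(-2.8−-0.4)²/(2·0.6²)) = 0.664904·exp(-8.00000) = 0.00022305] × [0.469853] = 0.000104801
  p_Bear = [(1/(0.5·√(2π)))·exp(−(-2.8−1.1)²/(2·0.5²)) = 0.797885·exp(-30.42000) = 4.90571e-14] × [0.107982] = 5.29728e-15
Prior × likelihood for each component:
  w_Crisis·p_Crisis = 0.31 × 0.000810262 = 0.000251181
  w_Neutral·p_Neutral = 0.09 × 1.39313e-07 = 1.25381e-08
  w_Bull·p_Bull = 0.44 × 0.000104801 = 4.61124e-05
  w_Bear·p_Bear = 0.16 × 5.29728e-15 = 8.47565e-16
Denominator: 0.000251181 + 1.25381e-08 + 4.61124e-05 + 8.47565e-16 = 0.000297306
P(Regime Bull | x) ≈ 0.155

0.155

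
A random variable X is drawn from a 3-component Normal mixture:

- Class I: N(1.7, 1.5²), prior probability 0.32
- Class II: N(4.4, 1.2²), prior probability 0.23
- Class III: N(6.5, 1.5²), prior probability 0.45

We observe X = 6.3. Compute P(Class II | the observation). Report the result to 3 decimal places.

By Bayes' theorem, P(k | x) = w_k f_k(x) / Σ_j w_j f_j(x).
Component likelihoods at x = 6.3:
  f_I = (1/(1.5·√(2π)))·exp(−(6.3−1.7)²/(2·1.5²)) = 0.265962·exp(-4.70222) = 0.00241362
  f_II = (1/(1.2·√(2π)))·exp(−(6.3−4.4)²/(2·1.2²)) = 0.332452·exp(-1.25347) = 0.0949189
  f_III = (1/(1.5·√(2π)))·exp(−(6.3−6.5)²/(2·1.5²)) = 0.265962·exp(-0.00889) = 0.263608
Unnormalised posteriors:
  w_I·f_I = 0.32 × 0.00241362 = 0.00077236
  w_II·f_II = 0.23 × 0.0949189 = 0.0218313
  w_III·f_III = 0.45 × 0.263608 = 0.118624
Marginal: 0.00077236 + 0.0218313 + 0.118624 = 0.141227
Responsibility of Class II: 0.0218313 / 0.141227 ≈ 0.155

0.155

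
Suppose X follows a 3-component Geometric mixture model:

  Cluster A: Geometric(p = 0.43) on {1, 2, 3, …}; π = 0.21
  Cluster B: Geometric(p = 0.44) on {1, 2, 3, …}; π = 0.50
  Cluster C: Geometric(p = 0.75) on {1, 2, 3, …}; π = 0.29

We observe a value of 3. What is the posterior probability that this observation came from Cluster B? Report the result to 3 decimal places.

P(component k | x) = P(Z=k)·f_k(x) / marginal(x), where marginal(x) = Σ_j P(Z=j)·f_j(x).
Evaluate each component's likelihood at the observed value:
  p_A = 0.43·(1−0.43)^2 = 0.43·0.3249 = 0.139707
  p_B = 0.44·(1−0.44)^2 = 0.44·0.3136 = 0.137984
  p_C = 0.75·(1−0.75)^2 = 0.75·0.0625 = 0.046875
Unnormalised posteriors:
  P(Z=A)·p_A = 0.21 × 0.139707 = 0.0293385
  P(Z=B)·p_B = 0.50 × 0.137984 = 0.068992
  P(Z=C)·p_C = 0.29 × 0.046875 = 0.0135937
Denominator: 0.0293385 + 0.068992 + 0.0135937 = 0.111924
So the posterior for Cluster B is 0.068992 / 0.111924 ≈ 0.616.

0.616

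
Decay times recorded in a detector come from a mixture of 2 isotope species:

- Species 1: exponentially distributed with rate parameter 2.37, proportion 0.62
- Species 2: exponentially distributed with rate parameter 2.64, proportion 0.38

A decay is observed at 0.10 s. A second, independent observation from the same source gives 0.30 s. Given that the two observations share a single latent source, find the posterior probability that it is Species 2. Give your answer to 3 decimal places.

0.406

Apply Bayes' rule: the posterior for each component is proportional to its prior times its likelihood at x.
Since both observations come from the same component, the likelihood for component k is f_k(x₁)·f_k(x₂).
  p_1 = [1.86991] × [1.16403] = 2.17663
  p_2 = [2.02745] × [1.19576] = 2.42434
Unnormalised posteriors:
  P(Z=1)·p_1 = 0.62 × 2.17663 = 1.34951
  P(Z=2)·p_2 = 0.38 × 2.42434 = 0.921248
Marginal: 1.34951 + 0.921248 = 2.27076
P(Species 2 | data) ≈ 0.406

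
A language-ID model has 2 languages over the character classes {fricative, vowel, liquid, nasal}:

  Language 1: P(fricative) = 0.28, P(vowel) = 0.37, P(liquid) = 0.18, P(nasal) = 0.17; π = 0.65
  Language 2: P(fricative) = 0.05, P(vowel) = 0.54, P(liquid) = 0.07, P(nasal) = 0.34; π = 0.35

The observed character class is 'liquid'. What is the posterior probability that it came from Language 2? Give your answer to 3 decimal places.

By Bayes' theorem, P(k | x) = π_k f_k(x) / Σ_j π_j f_j(x).
Categorical probabilities:
  L_1 = P(liquid | comp) = 0.18
  L_2 = P(liquid | comp) = 0.07
Unnormalised posteriors:
  π_1·L_1 = 0.65 × 0.18 = 0.117
  π_2·L_2 = 0.35 × 0.07 = 0.0245
Sum: 0.117 + 0.0245 = 0.1415
Responsibility of Language 2: 0.0245 / 0.1415 ≈ 0.173

0.173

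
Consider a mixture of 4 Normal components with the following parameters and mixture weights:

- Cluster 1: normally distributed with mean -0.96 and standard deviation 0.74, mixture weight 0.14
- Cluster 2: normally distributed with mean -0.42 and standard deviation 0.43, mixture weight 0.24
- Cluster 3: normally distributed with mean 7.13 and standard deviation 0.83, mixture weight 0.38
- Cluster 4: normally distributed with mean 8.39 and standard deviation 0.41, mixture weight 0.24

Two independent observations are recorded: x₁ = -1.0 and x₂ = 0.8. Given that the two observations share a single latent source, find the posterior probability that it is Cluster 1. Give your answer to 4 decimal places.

0.6178

Apply Bayes' rule: the posterior for each component is proportional to its prior times its likelihood at x.
Since both observations come from the same component, the likelihood for component k is f_k(x₁)·f_k(x₂).
  f_1 = [(1/(0.74·√(2π)))·exp(−(-1.0−-0.96)²/(2·0.74²)) = 0.539111·exp(-0.00146) = 0.538324] × [0.0318673] = 0.0171549
  f_2 = [(1/(0.43·√(2π)))·exp(−(-1.0−-0.42)²/(2·0.43²)) = 0.927773·exp(-0.90968) = 0.37357] × [0.0165752] = 0.00619201
  f_3 = [(1/(0.83·√(2π)))·exp(−(-1.0−7.13)²/(2·0.83²)) = 0.480653·exp(-47.97278) = 7.0391e-22] × [1.1266e-13] = 7.93022e-35
  f_4 = [(1/(0.41·√(2π)))·exp(−(-1.0−8.39)²/(2·0.41²)) = 0.973030·exp(-262.26086) = 1.22937e-114] × [3.72795e-75] = 4.58303e-189
Unnormalised posteriors:
  P(Z=1)·f_1 = 0.14 × 0.0171549 = 0.00240169
  P(Z=2)·f_2 = 0.24 × 0.00619201 = 0.00148608
  P(Z=3)·f_3 = 0.38 × 7.93022e-35 = 3.01348e-35
  P(Z=4)·f_4 = 0.24 × 4.58303e-189 = 1.09993e-189
Evidence: 0.00240169 + 0.00148608 + 3.01348e-35 + 1.09993e-189 = 0.00388777
Responsibility of Cluster 1: 0.00240169 / 0.00388777 ≈ 0.6178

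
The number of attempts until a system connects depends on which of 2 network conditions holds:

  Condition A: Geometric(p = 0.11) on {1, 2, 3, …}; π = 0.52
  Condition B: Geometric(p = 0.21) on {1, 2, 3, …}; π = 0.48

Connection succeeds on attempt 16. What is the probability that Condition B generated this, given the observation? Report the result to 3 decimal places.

0.228

By Bayes' theorem, P(k | x) = π_k f_k(x) / Σ_j π_j f_j(x).
Geometric probabilities:
  f_A = 0.0191533
  f_B = 0.00611823
Unnormalised posteriors:
  π_A·f_A = 0.52 × 0.0191533 = 0.0099597
  π_B·f_B = 0.48 × 0.00611823 = 0.00293675
Normaliser: 0.0099597 + 0.00293675 = 0.0128964
Responsibility of Condition B: 0.00293675 / 0.0128964 ≈ 0.228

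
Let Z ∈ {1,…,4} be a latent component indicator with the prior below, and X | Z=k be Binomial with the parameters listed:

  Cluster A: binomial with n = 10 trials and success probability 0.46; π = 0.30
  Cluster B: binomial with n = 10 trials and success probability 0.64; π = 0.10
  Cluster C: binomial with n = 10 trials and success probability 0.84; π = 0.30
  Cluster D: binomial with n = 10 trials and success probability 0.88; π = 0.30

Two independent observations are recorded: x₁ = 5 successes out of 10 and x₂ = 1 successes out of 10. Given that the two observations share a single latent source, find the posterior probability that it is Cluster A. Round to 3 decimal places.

0.992

By Bayes' theorem, P(k | x) = π_k f_k(x) / Σ_j π_j f_j(x).
Since both observations come from the same component, the likelihood for component k is f_k(x₁)·f_k(x₂).
  p_A = [0.238319] × [0.0179598] = 0.00428016
  p_B = [0.163611] × [0.000649984] = 0.000106345
  p_C = [0.0110509] × [5.77244e-07] = 6.37905e-09
  p_D = [0.00330918] × [4.54061e-08] = 1.50257e-10
Prior × likelihood for each component:
  π_A·p_A = 0.30 × 0.00428016 = 0.00128405
  π_B·p_B = 0.10 × 0.000106345 = 1.06345e-05
  π_C·p_C = 0.30 × 6.37905e-09 = 1.91372e-09
  π_D·p_D = 0.30 × 1.50257e-10 = 4.5077e-11
Evidence: 0.00128405 + 1.06345e-05 + 1.91372e-09 + 4.5077e-11 = 0.00129468
P(Cluster A | x₁, x₂) = 0.00128405 / 0.00129468 ≈ 0.992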